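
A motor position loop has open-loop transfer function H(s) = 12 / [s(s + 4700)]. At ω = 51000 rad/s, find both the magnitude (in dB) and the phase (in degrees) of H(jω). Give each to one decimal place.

|H| = -166.8 dB, ∠H = -174.7°

|j51000 + 4700| = √(51000² + 4700²) = 5.122e+04
|j51000| = 5.1e+04
|H(j51000)| = 12 / (5.122e+04 × 5.1e+04) = 4.5941e-09
20 log₁₀(4.5941e-09) = -166.76 dB
∠(j51000 + 4700) = arctan(51000/4700) = 84.73°
∠(j51000) = 90.00°
∠H(j51000) = − (84.73° + 90.00°) = -174.73°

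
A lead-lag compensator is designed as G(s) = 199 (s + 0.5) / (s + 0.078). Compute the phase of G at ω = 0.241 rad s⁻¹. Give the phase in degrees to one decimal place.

∠(j0.241 + 0.5) = arctan(0.241/0.5) = 25.73°
∠(j0.241 + 0.078) = arctan(0.241/0.078) = 72.07°
∠G(j0.241) = 25.73° − 72.07° = -46.33°

-46.3°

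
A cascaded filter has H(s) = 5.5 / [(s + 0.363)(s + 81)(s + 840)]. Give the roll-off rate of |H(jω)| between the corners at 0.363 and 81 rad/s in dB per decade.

-20 dB/decade

In this band the factors already past their corner are: pole at 0.363; net slope = -20 dB/decade.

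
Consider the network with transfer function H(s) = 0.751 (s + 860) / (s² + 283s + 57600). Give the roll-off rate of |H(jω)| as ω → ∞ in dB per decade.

With 1 zero and 2 poles, the high-frequency asymptotic slope is 20 × (1 − 2) = -20 dB/decade.

-20 dB/decade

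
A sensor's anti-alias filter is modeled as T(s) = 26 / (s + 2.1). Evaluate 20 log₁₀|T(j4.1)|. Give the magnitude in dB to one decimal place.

|j4.1 + 2.1| = √(4.1² + 2.1²) = 4.607
|T(j4.1)| = 26 / 4.607 = 5.6442
20 log₁₀(5.6442) = 15.03 dB

15.0 dB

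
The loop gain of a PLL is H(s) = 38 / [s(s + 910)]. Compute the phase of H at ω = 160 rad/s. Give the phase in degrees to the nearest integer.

∠(j160 + 910) = arctan(160/910) = 9.97°
∠(j160) = 90.00°
∠H(j160) = − (9.97° + 90.00°) = -99.97°

-100 deg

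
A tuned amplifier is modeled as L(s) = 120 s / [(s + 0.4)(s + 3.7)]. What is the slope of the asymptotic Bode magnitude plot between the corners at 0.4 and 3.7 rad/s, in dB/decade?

In this band the factors already past their corner are: 1 differentiator zero, pole at 0.4; net slope = 0 dB/decade.

0 dB/decade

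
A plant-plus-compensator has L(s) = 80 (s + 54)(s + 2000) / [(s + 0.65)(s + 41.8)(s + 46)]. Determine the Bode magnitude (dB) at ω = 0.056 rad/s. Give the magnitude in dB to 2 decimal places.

76.76 dB

|j0.056 + 54| = √(0.056² + 54²) = 54
|j0.056 + 2000| = √(0.056² + 2000²) = 2000
|j0.056 + 0.65| = √(0.056² + 0.65²) = 0.6524
|j0.056 + 41.8| = √(0.056² + 41.8²) = 41.8
|j0.056 + 46| = √(0.056² + 46²) = 46
|L(j0.056)| = 80 × 54 × 2000 / (0.6524 × 41.8 × 46) = 6887.5
20 log₁₀(6887.5) = 76.761 dB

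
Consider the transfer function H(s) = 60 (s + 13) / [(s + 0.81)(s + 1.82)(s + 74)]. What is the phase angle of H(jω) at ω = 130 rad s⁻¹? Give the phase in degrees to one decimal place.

∠(j130 + 13) = arctan(130/13) = 84.29°
∠(j130 + 0.81) = arctan(130/0.81) = 89.64°
∠(j130 + 1.82) = arctan(130/1.82) = 89.20°
∠(j130 + 74) = arctan(130/74) = 60.35°
∠H(j130) = 84.29° − (89.64° + 89.20° + 60.35°) = -154.90°

-154.9°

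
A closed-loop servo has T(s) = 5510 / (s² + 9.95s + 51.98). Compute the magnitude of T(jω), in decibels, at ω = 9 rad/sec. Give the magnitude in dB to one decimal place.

|(j9)² + 9.95(j9) + 51.98| = |-29.02 + j89.55| = 94.13
|T(j9)| = 5510 / 94.13 = 58.533
20 log₁₀(58.533) = 35.35 dB

35.3 dB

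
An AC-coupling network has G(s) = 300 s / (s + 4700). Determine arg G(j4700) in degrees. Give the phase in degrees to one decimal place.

45.0°

∠(j4700) = 90.00°
∠(j4700 + 4700) = arctan(4700/4700) = 45.00°
∠G(j4700) = 90.00° − 45.00° = 45.00°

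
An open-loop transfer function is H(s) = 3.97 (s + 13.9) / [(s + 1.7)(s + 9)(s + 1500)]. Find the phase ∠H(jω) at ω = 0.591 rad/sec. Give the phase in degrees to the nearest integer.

∠(j0.591 + 13.9) = arctan(0.591/13.9) = 2.43°
∠(j0.591 + 1.7) = arctan(0.591/1.7) = 19.17°
∠(j0.591 + 9) = arctan(0.591/9) = 3.76°
∠(j0.591 + 1500) = arctan(0.591/1500) = 0.02°
∠H(j0.591) = 2.43° − (19.17° + 3.76° + 0.02°) = -20.51°

-21 deg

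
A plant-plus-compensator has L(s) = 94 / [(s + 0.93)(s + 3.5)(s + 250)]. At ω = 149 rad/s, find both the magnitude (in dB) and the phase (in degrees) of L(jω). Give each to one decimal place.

|L| = -96.7 dB, ∠L = -209.1°

|j149 + 0.93| = √(149² + 0.93²) = 149
|j149 + 3.5| = √(149² + 3.5²) = 149
|j149 + 250| = √(149² + 250²) = 291
|L(j149)| = 94 / (149 × 149 × 291) = 1.4544e-05
20 log₁₀(1.4544e-05) = -96.75 dB
∠(j149 + 0.93) = arctan(149/0.93) = 89.64°
∠(j149 + 3.5) = arctan(149/3.5) = 88.65°
∠(j149 + 250) = arctan(149/250) = 30.79°
∠L(j149) = − (89.64° + 88.65° + 30.79°) = -209.09°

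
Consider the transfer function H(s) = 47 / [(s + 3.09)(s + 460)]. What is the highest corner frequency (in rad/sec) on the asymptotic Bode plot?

460 rad/sec

Break frequencies occur at each pole and zero magnitude: 3.09 rad/sec, 460 rad/sec.
The highest is 460 rad/sec.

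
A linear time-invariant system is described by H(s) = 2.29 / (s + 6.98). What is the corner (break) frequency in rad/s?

The single real pole at s = −6.98 gives a corner at ω = 6.98 rad/s.

6.98 rad/s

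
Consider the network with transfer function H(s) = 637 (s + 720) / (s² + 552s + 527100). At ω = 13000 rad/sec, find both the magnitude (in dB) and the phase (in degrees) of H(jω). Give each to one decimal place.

|H| = -26.2 dB, ∠H = -90.7°

|j13000 + 720| = √(13000² + 720²) = 1.302e+04
|(j13000)² + 552(j13000) + 527100| = |-1.6847e+08 + j7.176e+06| = 1.686e+08
|H(j13000)| = 637 × 1.302e+04 / 1.686e+08 = 0.049184
20 log₁₀(0.049184) = -26.16 dB
∠(j13000 + 720) = arctan(13000/720) = 86.83°
∠[(j13000)² + 552(j13000) + 527100] = ∠[-1.6847e+08 + j7.176e+06] = 177.56°
∠H(j13000) = 86.83° − 177.56° = -90.73°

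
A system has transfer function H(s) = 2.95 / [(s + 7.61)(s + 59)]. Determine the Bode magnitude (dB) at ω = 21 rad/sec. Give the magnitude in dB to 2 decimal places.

-53.52 dB

|j21 + 7.61| = √(21² + 7.61²) = 22.34
|j21 + 59| = √(21² + 59²) = 62.63
|H(j21)| = 2.95 / (22.34 × 62.63) = 0.0021089
20 log₁₀(0.0021089) = -53.519 dB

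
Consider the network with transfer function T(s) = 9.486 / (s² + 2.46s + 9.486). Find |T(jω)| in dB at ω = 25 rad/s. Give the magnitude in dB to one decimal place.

|(j25)² + 2.46(j25) + 9.486| = |-615.51 + j61.5| = 618.6
|T(j25)| = 9.486 / 618.6 = 0.015335
20 log₁₀(0.015335) = -36.29 dB

-36.3 dB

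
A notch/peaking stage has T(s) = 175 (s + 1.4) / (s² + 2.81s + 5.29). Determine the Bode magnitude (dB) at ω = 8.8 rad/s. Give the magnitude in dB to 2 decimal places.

|j8.8 + 1.4| = √(8.8² + 1.4²) = 8.911
|(j8.8)² + 2.81(j8.8) + 5.29| = |-72.15 + j24.728| = 76.27
|T(j8.8)| = 175 × 8.911 / 76.27 = 20.445
20 log₁₀(20.445) = 26.212 dB

26.21 dB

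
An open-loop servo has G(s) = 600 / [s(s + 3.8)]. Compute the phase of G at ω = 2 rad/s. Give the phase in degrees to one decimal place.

∠(j2 + 3.8) = arctan(2/3.8) = 27.76°
∠(j2) = 90.00°
∠G(j2) = − (27.76° + 90.00°) = -117.76°

-117.8 deg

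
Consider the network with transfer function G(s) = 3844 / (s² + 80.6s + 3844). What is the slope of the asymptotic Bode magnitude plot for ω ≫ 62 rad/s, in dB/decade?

With 0 zeros and 2 poles, the high-frequency asymptotic slope is 20 × (0 − 2) = -40 dB/decade.

-40 dB/decade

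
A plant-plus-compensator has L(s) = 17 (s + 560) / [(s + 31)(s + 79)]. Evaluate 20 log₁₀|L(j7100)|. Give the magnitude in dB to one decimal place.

|j7100 + 560| = √(7100² + 560²) = 7122
|j7100 + 31| = √(7100² + 31²) = 7100
|j7100 + 79| = √(7100² + 79²) = 7100
|L(j7100)| = 17 × 7122 / (7100 × 7100) = 0.0024016
20 log₁₀(0.0024016) = -52.39 dB

-52.4 dB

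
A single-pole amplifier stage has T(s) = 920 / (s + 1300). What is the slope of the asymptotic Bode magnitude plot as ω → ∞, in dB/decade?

-20 dB/decade

With 0 zeros and 1 pole, the high-frequency asymptotic slope is 20 × (0 − 1) = -20 dB/decade.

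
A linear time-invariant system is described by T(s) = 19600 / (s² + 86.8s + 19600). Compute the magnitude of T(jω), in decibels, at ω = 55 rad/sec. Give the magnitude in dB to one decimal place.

|(j55)² + 86.8(j55) + 19600| = |16575 + j4774| = 1.725e+04
|T(j55)| = 19600 / 1.725e+04 = 1.1363
20 log₁₀(1.1363) = 1.11 dB

1.1 dB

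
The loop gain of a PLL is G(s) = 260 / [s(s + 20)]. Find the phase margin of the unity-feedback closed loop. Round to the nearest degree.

Gain crossover: |G(jω)| = 1 at ω ≈ 11.3 rad s⁻¹.
∠G(j11.3) = −90° − arctan(11.3/20) ≈ -119.50°
PM = 180° + (-119.50°) = 60.50°

61°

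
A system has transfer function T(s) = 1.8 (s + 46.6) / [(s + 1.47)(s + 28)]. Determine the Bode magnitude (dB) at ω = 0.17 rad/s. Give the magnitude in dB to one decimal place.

6.1 dB

|j0.17 + 46.6| = √(0.17² + 46.6²) = 46.6
|j0.17 + 1.47| = √(0.17² + 1.47²) = 1.48
|j0.17 + 28| = √(0.17² + 28²) = 28
|T(j0.17)| = 1.8 × 46.6 / (1.48 × 28) = 2.0244
20 log₁₀(2.0244) = 6.13 dB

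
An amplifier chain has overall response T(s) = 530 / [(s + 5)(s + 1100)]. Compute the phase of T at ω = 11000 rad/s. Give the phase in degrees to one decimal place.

∠(j11000 + 5) = arctan(11000/5) = 89.97°
∠(j11000 + 1100) = arctan(11000/1100) = 84.29°
∠T(j11000) = − (89.97° + 84.29°) = -174.26°

-174.3 deg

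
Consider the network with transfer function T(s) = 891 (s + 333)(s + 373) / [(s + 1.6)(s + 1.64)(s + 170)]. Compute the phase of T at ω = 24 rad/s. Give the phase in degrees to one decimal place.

∠(j24 + 333) = arctan(24/333) = 4.12°
∠(j24 + 373) = arctan(24/373) = 3.68°
∠(j24 + 1.6) = arctan(24/1.6) = 86.19°
∠(j24 + 1.64) = arctan(24/1.64) = 86.09°
∠(j24 + 170) = arctan(24/170) = 8.04°
∠T(j24) = 4.12° + 3.68° − (86.19° + 86.09° + 8.04°) = -172.51°

-172.5°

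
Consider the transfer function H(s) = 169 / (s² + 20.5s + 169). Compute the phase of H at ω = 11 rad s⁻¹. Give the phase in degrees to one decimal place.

-78.0°

∠[(j11)² + 20.5(j11) + 169] = ∠[48 + j225.5] = 77.98°
∠H(j11) = −77.98° = -77.98°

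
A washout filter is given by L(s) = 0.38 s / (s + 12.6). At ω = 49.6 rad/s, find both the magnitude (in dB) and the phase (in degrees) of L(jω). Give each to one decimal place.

|j49.6| = 49.6
|j49.6 + 12.6| = √(49.6² + 12.6²) = 51.18
|L(j49.6)| = 0.38 × 49.6 / 51.18 = 0.3683
20 log₁₀(0.3683) = -8.68 dB
∠(j49.6) = 90.00°
∠(j49.6 + 12.6) = arctan(49.6/12.6) = 75.75°
∠L(j49.6) = 90.00° − 75.75° = 14.25°

|L| = -8.7 dB, ∠L = 14.3°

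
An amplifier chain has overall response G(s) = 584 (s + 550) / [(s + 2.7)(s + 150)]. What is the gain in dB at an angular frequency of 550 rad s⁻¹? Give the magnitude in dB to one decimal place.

|j550 + 550| = √(550² + 550²) = 777.8
|j550 + 2.7| = √(550² + 2.7²) = 550
|j550 + 150| = √(550² + 150²) = 570.1
|G(j550)| = 584 × 777.8 / (550 × 570.1) = 1.4487
20 log₁₀(1.4487) = 3.22 dB

3.2 dB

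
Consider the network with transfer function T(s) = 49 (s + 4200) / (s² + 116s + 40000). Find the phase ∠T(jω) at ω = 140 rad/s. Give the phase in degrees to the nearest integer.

-37°

∠(j140 + 4200) = arctan(140/4200) = 1.91°
∠[(j140)² + 116(j140) + 40000] = ∠[20400 + j16240] = 38.52°
∠T(j140) = 1.91° − 38.52° = -36.61°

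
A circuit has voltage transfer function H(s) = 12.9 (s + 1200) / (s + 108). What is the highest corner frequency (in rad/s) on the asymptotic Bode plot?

Break frequencies occur at each pole and zero magnitude: 108 rad/s, 1200 rad/s.
The highest is 1200 rad/s.

1200 rad/s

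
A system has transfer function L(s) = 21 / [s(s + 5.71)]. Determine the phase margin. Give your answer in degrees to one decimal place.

Gain crossover: |L(jω)| = 1 at ω ≈ 3.21 rad/sec.
∠L(j3.21) = −90° − arctan(3.21/5.71) ≈ -119.32°
PM = 180° + (-119.32°) = 60.68°

60.7°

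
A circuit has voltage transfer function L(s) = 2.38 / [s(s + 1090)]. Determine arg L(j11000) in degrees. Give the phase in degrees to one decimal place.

-174.3°

∠(j11000 + 1090) = arctan(11000/1090) = 84.34°
∠(j11000) = 90.00°
∠L(j11000) = − (84.34° + 90.00°) = -174.34°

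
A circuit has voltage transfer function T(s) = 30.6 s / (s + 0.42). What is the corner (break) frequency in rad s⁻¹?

The single real pole at s = −0.42 gives a corner at ω = 0.42 rad s⁻¹.

0.42 rad s⁻¹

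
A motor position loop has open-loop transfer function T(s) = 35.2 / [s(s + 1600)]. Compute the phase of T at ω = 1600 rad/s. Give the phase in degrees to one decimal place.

∠(j1600 + 1600) = arctan(1600/1600) = 45.00°
∠(j1600) = 90.00°
∠T(j1600) = − (45.00° + 90.00°) = -135.00°

-135.0 deg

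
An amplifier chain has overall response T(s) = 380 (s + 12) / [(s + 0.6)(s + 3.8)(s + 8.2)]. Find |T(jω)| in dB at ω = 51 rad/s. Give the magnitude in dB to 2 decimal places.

|j51 + 12| = √(51² + 12²) = 52.39
|j51 + 0.6| = √(51² + 0.6²) = 51
|j51 + 3.8| = √(51² + 3.8²) = 51.14
|j51 + 8.2| = √(51² + 8.2²) = 51.66
|T(j51)| = 380 × 52.39 / (51 × 51.14 × 51.66) = 0.14776
20 log₁₀(0.14776) = -16.609 dB

-16.61 dB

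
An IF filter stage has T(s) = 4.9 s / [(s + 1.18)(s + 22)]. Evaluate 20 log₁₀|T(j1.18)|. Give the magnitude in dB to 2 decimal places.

-16.07 dB

|j1.18| = 1.18
|j1.18 + 1.18| = √(1.18² + 1.18²) = 1.669
|j1.18 + 22| = √(1.18² + 22²) = 22.03
|T(j1.18)| = 4.9 × 1.18 / (1.669 × 22.03) = 0.15727
20 log₁₀(0.15727) = -16.067 dB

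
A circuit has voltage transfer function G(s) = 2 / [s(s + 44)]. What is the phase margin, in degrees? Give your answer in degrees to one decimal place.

89.9°

Gain crossover: |G(jω)| = 1 at ω ≈ 0.0455 rad s⁻¹.
∠G(j0.0455) = −90° − arctan(0.0455/44) ≈ -90.06°
PM = 180° + (-90.06°) = 89.94°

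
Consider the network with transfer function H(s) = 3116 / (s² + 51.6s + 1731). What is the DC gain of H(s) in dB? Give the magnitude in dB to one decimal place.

5.1 dB

H(0) = 3116 / 1731 = 1.8001
20 log₁₀(1.8001) = 5.11 dB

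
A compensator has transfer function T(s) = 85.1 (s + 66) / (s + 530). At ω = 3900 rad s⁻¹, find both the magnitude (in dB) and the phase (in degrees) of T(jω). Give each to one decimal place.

|T| = 38.5 dB, ∠T = 6.8°

|j3900 + 66| = √(3900² + 66²) = 3901
|j3900 + 530| = √(3900² + 530²) = 3936
|T(j3900)| = 85.1 × 3901 / 3936 = 84.337
20 log₁₀(84.337) = 38.52 dB
∠(j3900 + 66) = arctan(3900/66) = 89.03°
∠(j3900 + 530) = arctan(3900/530) = 82.26°
∠T(j3900) = 89.03° − 82.26° = 6.77°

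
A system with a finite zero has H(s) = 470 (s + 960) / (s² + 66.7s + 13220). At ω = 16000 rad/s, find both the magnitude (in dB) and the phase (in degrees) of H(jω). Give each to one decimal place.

|j16000 + 960| = √(16000² + 960²) = 1.603e+04
|(j16000)² + 66.7(j16000) + 13220| = |-2.5599e+08 + j1.0672e+06| = 2.56e+08
|H(j16000)| = 470 × 1.603e+04 / 2.56e+08 = 0.029429
20 log₁₀(0.029429) = -30.62 dB
∠(j16000 + 960) = arctan(16000/960) = 86.57°
∠[(j16000)² + 66.7(j16000) + 13220] = ∠[-2.5599e+08 + j1.0672e+06] = 179.76°
∠H(j16000) = 86.57° − 179.76° = -93.19°

|H| = -30.6 dB, ∠H = -93.2°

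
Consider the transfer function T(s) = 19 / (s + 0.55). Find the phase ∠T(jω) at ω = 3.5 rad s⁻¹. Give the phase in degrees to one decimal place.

-81.1°

∠(j3.5 + 0.55) = arctan(3.5/0.55) = 81.07°
∠T(j3.5) = −81.07° = -81.07°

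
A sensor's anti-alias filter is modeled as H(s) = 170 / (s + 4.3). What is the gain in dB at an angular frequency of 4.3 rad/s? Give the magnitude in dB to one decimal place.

28.9 dB

|j4.3 + 4.3| = √(4.3² + 4.3²) = 6.081
|H(j4.3)| = 170 / 6.081 = 27.955
20 log₁₀(27.955) = 28.93 dB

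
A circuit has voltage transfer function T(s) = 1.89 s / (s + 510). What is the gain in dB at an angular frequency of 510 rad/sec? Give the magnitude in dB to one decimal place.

|j510| = 510
|j510 + 510| = √(510² + 510²) = 721.2
|T(j510)| = 1.89 × 510 / 721.2 = 1.3364
20 log₁₀(1.3364) = 2.52 dB

2.5 dB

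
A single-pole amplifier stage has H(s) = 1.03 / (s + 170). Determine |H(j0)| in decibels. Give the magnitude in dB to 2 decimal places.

-44.35 dB

H(0) = 1.03 / 170 = 0.0060588
20 log₁₀(0.0060588) = -44.352 dB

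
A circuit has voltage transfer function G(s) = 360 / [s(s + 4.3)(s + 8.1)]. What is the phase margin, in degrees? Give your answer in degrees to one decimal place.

5.1°

Gain crossover: |G(jω)| = 1 at ω ≈ 5.38 rad/s.
∠G(j5.38) = −90° − arctan(5.38/4.3) − arctan(5.38/8.1) ≈ -174.93°
PM = 180° + (-174.93°) = 5.07°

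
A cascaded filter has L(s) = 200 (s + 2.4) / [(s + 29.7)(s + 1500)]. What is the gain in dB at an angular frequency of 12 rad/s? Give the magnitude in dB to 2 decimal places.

|j12 + 2.4| = √(12² + 2.4²) = 12.24
|j12 + 29.7| = √(12² + 29.7²) = 32.03
|j12 + 1500| = √(12² + 1500²) = 1500
|L(j12)| = 200 × 12.24 / (32.03 × 1500) = 0.050937
20 log₁₀(0.050937) = -25.859 dB

-25.86 dB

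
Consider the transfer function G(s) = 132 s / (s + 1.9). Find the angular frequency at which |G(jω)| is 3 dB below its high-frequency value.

1.9 rad s⁻¹

For a single-pole high-pass, the −3 dB point is at the pole: ω = 1.9 rad s⁻¹.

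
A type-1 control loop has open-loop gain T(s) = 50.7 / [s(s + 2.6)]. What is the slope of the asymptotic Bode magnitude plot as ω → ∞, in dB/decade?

With 0 zeros and 2 poles, the high-frequency asymptotic slope is 20 × (0 − 2) = -40 dB/decade.

-40 dB/decade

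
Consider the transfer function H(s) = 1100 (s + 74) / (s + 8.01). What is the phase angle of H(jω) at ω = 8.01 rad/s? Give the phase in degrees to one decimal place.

-38.8°

∠(j8.01 + 74) = arctan(8.01/74) = 6.18°
∠(j8.01 + 8.01) = arctan(8.01/8.01) = 45.00°
∠H(j8.01) = 6.18° − 45.00° = -38.82°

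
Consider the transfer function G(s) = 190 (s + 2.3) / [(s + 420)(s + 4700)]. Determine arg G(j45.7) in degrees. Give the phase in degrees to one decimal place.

80.4°

∠(j45.7 + 2.3) = arctan(45.7/2.3) = 87.12°
∠(j45.7 + 420) = arctan(45.7/420) = 6.21°
∠(j45.7 + 4700) = arctan(45.7/4700) = 0.56°
∠G(j45.7) = 87.12° − (6.21° + 0.56°) = 80.35°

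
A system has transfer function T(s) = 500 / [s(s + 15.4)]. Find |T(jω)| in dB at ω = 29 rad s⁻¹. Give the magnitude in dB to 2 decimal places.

|j29 + 15.4| = √(29² + 15.4²) = 32.84
|j29| = 29
|T(j29)| = 500 / (32.84 × 29) = 0.52509
20 log₁₀(0.52509) = -5.595 dB

-5.60 dB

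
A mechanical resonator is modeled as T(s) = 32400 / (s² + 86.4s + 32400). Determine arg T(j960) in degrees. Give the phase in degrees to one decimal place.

∠[(j960)² + 86.4(j960) + 32400] = ∠[-8.892e+05 + j82944] = 174.67°
∠T(j960) = −174.67° = -174.67°

-174.7 deg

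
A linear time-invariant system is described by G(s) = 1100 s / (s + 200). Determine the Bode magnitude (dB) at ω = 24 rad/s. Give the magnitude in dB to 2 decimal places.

|j24| = 24
|j24 + 200| = √(24² + 200²) = 201.4
|G(j24)| = 1100 × 24 / 201.4 = 131.06
20 log₁₀(131.06) = 42.349 dB

42.35 dB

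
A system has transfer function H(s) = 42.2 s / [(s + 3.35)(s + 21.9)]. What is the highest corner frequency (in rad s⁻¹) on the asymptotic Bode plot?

21.9 rad s⁻¹

Break frequencies occur at each pole and zero magnitude: 3.35 rad s⁻¹, 21.9 rad s⁻¹.
The highest is 21.9 rad s⁻¹.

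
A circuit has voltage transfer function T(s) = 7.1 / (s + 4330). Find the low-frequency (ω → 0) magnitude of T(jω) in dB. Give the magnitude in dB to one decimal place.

-55.7 dB

T(0) = 7.1 / 4330 = 0.0016397
20 log₁₀(0.0016397) = -55.70 dB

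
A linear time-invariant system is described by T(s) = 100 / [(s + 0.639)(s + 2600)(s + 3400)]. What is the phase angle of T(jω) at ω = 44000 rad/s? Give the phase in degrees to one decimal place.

∠(j44000 + 0.639) = arctan(44000/0.639) = 90.00°
∠(j44000 + 2600) = arctan(44000/2600) = 86.62°
∠(j44000 + 3400) = arctan(44000/3400) = 85.58°
∠T(j44000) = − (90.00° + 86.62° + 85.58°) = -262.20°

-262.2°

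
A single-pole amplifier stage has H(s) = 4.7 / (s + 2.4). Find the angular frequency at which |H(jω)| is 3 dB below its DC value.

2.4 rad/s

For a single-pole low-pass, the −3 dB point is at the pole: ω = 2.4 rad/s.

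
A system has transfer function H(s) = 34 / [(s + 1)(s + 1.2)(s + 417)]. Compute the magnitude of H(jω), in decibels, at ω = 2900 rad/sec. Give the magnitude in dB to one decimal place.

|j2900 + 1| = √(2900² + 1²) = 2900
|j2900 + 1.2| = √(2900² + 1.2²) = 2900
|j2900 + 417| = √(2900² + 417²) = 2930
|H(j2900)| = 34 / (2900 × 2900 × 2930) = 1.3799e-09
20 log₁₀(1.3799e-09) = -177.20 dB

-177.2 dB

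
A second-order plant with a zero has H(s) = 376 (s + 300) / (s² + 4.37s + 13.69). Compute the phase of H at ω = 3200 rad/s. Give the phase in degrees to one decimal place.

∠(j3200 + 300) = arctan(3200/300) = 84.64°
∠[(j3200)² + 4.37(j3200) + 13.69] = ∠[-1.024e+07 + j13984] = 179.92°
∠H(j3200) = 84.64° − 179.92° = -95.28°

-95.3°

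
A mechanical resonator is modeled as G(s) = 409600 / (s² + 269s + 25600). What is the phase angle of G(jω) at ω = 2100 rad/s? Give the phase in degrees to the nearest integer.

∠[(j2100)² + 269(j2100) + 25600] = ∠[-4.3844e+06 + j5.649e+05] = 172.66°
∠G(j2100) = −172.66° = -172.66°

-173°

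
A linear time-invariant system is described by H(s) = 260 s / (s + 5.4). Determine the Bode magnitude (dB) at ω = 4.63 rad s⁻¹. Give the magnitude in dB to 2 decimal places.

44.57 dB

|j4.63| = 4.63
|j4.63 + 5.4| = √(4.63² + 5.4²) = 7.113
|H(j4.63)| = 260 × 4.63 / 7.113 = 169.24
20 log₁₀(169.24) = 44.570 dB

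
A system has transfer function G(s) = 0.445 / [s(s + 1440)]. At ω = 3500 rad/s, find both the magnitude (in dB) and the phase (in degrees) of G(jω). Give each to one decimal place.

|j3500 + 1440| = √(3500² + 1440²) = 3785
|j3500| = 3500
|G(j3500)| = 0.445 / (3785 × 3500) = 3.3594e-08
20 log₁₀(3.3594e-08) = -149.47 dB
∠(j3500 + 1440) = arctan(3500/1440) = 67.64°
∠(j3500) = 90.00°
∠G(j3500) = − (67.64° + 90.00°) = -157.64°

|G| = -149.5 dB, ∠G = -157.6 deg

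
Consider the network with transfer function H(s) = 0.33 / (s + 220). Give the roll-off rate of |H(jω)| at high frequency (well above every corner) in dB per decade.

With 0 zeros and 1 pole, the high-frequency asymptotic slope is 20 × (0 − 1) = -20 dB/decade.

-20 dB/decade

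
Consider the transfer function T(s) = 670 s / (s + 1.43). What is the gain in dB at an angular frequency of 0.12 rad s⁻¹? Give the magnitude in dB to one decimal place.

|j0.12| = 0.12
|j0.12 + 1.43| = √(0.12² + 1.43²) = 1.435
|T(j0.12)| = 670 × 0.12 / 1.435 = 56.027
20 log₁₀(56.027) = 34.97 dB

35.0 dB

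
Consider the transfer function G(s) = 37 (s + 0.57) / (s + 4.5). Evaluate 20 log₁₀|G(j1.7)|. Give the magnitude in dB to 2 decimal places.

22.79 dB

|j1.7 + 0.57| = √(1.7² + 0.57²) = 1.793
|j1.7 + 4.5| = √(1.7² + 4.5²) = 4.81
|G(j1.7)| = 37 × 1.793 / 4.81 = 13.791
20 log₁₀(13.791) = 22.792 dB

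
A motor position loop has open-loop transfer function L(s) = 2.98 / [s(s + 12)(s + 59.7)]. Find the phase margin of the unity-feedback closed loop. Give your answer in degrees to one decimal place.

90.0 deg

Gain crossover: |L(jω)| = 1 at ω ≈ 0.00416 rad/s.
∠L(j0.00416) = −90° − arctan(0.00416/12) − arctan(0.00416/59.7) ≈ -90.02°
PM = 180° + (-90.02°) = 89.98°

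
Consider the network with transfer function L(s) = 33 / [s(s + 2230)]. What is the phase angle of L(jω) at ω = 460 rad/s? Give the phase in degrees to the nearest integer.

∠(j460 + 2230) = arctan(460/2230) = 11.66°
∠(j460) = 90.00°
∠L(j460) = − (11.66° + 90.00°) = -101.66°

-102°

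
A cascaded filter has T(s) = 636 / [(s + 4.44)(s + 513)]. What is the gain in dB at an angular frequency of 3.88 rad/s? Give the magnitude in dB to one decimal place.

|j3.88 + 4.44| = √(3.88² + 4.44²) = 5.896
|j3.88 + 513| = √(3.88² + 513²) = 513
|T(j3.88)| = 636 / (5.896 × 513) = 0.21025
20 log₁₀(0.21025) = -13.55 dB

-13.5 dB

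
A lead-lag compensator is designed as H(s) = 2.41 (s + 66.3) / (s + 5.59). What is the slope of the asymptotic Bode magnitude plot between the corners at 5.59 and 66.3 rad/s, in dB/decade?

-20 dB/decade

In this band the factors already past their corner are: pole at 5.59; net slope = -20 dB/decade.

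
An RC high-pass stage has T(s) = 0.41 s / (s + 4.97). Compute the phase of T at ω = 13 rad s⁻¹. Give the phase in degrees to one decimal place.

20.9°

∠(j13) = 90.00°
∠(j13 + 4.97) = arctan(13/4.97) = 69.08°
∠T(j13) = 90.00° − 69.08° = 20.92°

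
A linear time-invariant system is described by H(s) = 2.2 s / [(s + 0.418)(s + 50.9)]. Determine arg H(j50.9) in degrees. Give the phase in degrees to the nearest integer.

-45°

∠(j50.9) = 90.00°
∠(j50.9 + 0.418) = arctan(50.9/0.418) = 89.53°
∠(j50.9 + 50.9) = arctan(50.9/50.9) = 45.00°
∠H(j50.9) = 90.00° − (89.53° + 45.00°) = -44.53°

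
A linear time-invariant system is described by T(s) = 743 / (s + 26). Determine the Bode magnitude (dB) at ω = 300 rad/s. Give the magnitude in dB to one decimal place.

|j300 + 26| = √(300² + 26²) = 301.1
|T(j300)| = 743 / 301.1 = 2.4674
20 log₁₀(2.4674) = 7.84 dB

7.8 dB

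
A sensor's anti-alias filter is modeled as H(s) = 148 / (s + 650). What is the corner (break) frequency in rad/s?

The single real pole at s = −650 gives a corner at ω = 650 rad/s.

650 rad/s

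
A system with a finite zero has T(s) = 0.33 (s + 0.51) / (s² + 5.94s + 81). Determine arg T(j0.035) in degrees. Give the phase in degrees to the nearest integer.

4°

∠(j0.035 + 0.51) = arctan(0.035/0.51) = 3.93°
∠[(j0.035)² + 5.94(j0.035) + 81] = ∠[80.999 + j0.2079] = 0.15°
∠T(j0.035) = 3.93° − 0.15° = 3.78°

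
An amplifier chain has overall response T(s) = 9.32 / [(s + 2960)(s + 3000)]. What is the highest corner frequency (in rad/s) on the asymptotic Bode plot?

Break frequencies occur at each pole and zero magnitude: 2960 rad/s, 3000 rad/s.
The highest is 3000 rad/s.

3000 rad/s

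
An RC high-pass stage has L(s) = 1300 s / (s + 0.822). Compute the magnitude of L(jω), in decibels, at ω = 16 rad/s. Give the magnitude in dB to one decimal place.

|j16| = 16
|j16 + 0.822| = √(16² + 0.822²) = 16.02
|L(j16)| = 1300 × 16 / 16.02 = 1298.3
20 log₁₀(1298.3) = 62.27 dB

62.3 dB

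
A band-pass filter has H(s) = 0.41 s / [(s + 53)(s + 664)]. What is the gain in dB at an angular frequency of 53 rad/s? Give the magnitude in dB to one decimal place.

-67.2 dB

|j53| = 53
|j53 + 53| = √(53² + 53²) = 74.95
|j53 + 664| = √(53² + 664²) = 666.1
|H(j53)| = 0.41 × 53 / (74.95 × 666.1) = 0.00043523
20 log₁₀(0.00043523) = -67.23 dB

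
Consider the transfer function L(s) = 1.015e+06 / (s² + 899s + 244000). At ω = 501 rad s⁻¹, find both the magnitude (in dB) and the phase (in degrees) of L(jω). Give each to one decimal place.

|(j501)² + 899(j501) + 244000| = |-7001 + j4.504e+05| = 4.505e+05
|L(j501)| = 1.015e+06 / 4.505e+05 = 2.2533
20 log₁₀(2.2533) = 7.06 dB
∠[(j501)² + 899(j501) + 244000] = ∠[-7001 + j4.504e+05] = 90.89°
∠L(j501) = −90.89° = -90.89°

|L| = 7.1 dB, ∠L = -90.9°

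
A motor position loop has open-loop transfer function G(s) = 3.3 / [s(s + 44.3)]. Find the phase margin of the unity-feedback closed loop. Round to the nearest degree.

Gain crossover: |G(jω)| = 1 at ω ≈ 0.0745 rad s⁻¹.
∠G(j0.0745) = −90° − arctan(0.0745/44.3) ≈ -90.10°
PM = 180° + (-90.10°) = 89.90°

90°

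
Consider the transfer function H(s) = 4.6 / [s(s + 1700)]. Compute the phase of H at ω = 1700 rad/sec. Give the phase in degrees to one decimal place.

-135.0°

∠(j1700 + 1700) = arctan(1700/1700) = 45.00°
∠(j1700) = 90.00°
∠H(j1700) = − (45.00° + 90.00°) = -135.00°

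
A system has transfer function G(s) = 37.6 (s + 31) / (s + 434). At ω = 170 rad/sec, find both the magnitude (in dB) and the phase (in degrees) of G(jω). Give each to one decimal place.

|G| = 22.9 dB, ∠G = 58.3°

|j170 + 31| = √(170² + 31²) = 172.8
|j170 + 434| = √(170² + 434²) = 466.1
|G(j170)| = 37.6 × 172.8 / 466.1 = 13.94
20 log₁₀(13.94) = 22.89 dB
∠(j170 + 31) = arctan(170/31) = 79.67°
∠(j170 + 434) = arctan(170/434) = 21.39°
∠G(j170) = 79.67° − 21.39° = 58.27°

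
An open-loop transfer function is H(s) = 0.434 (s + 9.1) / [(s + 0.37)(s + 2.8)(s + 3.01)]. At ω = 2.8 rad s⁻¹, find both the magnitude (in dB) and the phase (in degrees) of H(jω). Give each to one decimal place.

|j2.8 + 9.1| = √(2.8² + 9.1²) = 9.521
|j2.8 + 0.37| = √(2.8² + 0.37²) = 2.824
|j2.8 + 2.8| = √(2.8² + 2.8²) = 3.96
|j2.8 + 3.01| = √(2.8² + 3.01²) = 4.111
|H(j2.8)| = 0.434 × 9.521 / (2.824 × 3.96 × 4.111) = 0.089875
20 log₁₀(0.089875) = -20.93 dB
∠(j2.8 + 9.1) = arctan(2.8/9.1) = 17.10°
∠(j2.8 + 0.37) = arctan(2.8/0.37) = 82.47°
∠(j2.8 + 2.8) = arctan(2.8/2.8) = 45.00°
∠(j2.8 + 3.01) = arctan(2.8/3.01) = 42.93°
∠H(j2.8) = 17.10° − (82.47° + 45.00° + 42.93°) = -153.30°

|H| = -20.9 dB, ∠H = -153.3 deg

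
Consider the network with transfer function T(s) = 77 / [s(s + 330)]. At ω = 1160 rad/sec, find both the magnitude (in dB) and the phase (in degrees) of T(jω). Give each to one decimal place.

|T| = -85.2 dB, ∠T = -164.1°

|j1160 + 330| = √(1160² + 330²) = 1206
|j1160| = 1160
|T(j1160)| = 77 / (1206 × 1160) = 5.504e-05
20 log₁₀(5.504e-05) = -85.19 dB
∠(j1160 + 330) = arctan(1160/330) = 74.12°
∠(j1160) = 90.00°
∠T(j1160) = − (74.12° + 90.00°) = -164.12°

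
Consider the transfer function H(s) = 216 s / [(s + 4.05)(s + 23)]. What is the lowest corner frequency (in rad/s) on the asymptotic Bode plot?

4.05 rad/s

Break frequencies occur at each pole and zero magnitude: 4.05 rad/s, 23 rad/s.
The lowest is 4.05 rad/s.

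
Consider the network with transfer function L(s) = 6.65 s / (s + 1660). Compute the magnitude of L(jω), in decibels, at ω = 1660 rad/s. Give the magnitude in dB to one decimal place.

13.4 dB

|j1660| = 1660
|j1660 + 1660| = √(1660² + 1660²) = 2348
|L(j1660)| = 6.65 × 1660 / 2348 = 4.7023
20 log₁₀(4.7023) = 13.45 dB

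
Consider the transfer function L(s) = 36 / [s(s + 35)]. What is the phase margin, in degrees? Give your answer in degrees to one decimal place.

88.3 deg

Gain crossover: |L(jω)| = 1 at ω ≈ 1.03 rad/s.
∠L(j1.03) = −90° − arctan(1.03/35) ≈ -91.68°
PM = 180° + (-91.68°) = 88.32°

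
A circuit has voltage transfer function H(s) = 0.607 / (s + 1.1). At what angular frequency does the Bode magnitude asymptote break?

The single real pole at s = −1.1 gives a corner at ω = 1.1 rad s⁻¹.

1.1 rad s⁻¹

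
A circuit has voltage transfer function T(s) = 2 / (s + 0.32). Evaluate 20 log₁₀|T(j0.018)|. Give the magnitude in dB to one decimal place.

15.9 dB

|j0.018 + 0.32| = √(0.018² + 0.32²) = 0.3205
|T(j0.018)| = 2 / 0.3205 = 6.2401
20 log₁₀(6.2401) = 15.90 dB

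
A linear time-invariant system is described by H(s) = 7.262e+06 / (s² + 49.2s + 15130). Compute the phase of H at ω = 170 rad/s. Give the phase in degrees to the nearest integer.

-149 deg

∠[(j170)² + 49.2(j170) + 15130] = ∠[-13770 + j8364] = 148.73°
∠H(j170) = −148.73° = -148.73°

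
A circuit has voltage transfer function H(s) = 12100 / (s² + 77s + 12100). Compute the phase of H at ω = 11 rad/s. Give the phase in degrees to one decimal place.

-4.0 deg

∠[(j11)² + 77(j11) + 12100] = ∠[11979 + j847] = 4.04°
∠H(j11) = −4.04° = -4.04°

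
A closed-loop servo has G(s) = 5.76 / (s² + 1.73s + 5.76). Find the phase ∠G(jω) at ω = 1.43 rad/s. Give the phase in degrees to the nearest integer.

-34°

∠[(j1.43)² + 1.73(j1.43) + 5.76] = ∠[3.7151 + j2.4739] = 33.66°
∠G(j1.43) = −33.66° = -33.66°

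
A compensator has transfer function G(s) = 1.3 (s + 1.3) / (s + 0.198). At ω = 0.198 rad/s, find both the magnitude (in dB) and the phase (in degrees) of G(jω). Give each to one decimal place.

|j0.198 + 1.3| = √(0.198² + 1.3²) = 1.315
|j0.198 + 0.198| = √(0.198² + 0.198²) = 0.28
|G(j0.198)| = 1.3 × 1.315 / 0.28 = 6.105
20 log₁₀(6.105) = 15.71 dB
∠(j0.198 + 1.3) = arctan(0.198/1.3) = 8.66°
∠(j0.198 + 0.198) = arctan(0.198/0.198) = 45.00°
∠G(j0.198) = 8.66° − 45.00° = -36.34°

|G| = 15.7 dB, ∠G = -36.3 deg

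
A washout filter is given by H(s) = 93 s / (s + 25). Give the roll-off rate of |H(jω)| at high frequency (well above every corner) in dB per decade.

With 1 zero and 1 pole, the high-frequency asymptotic slope is 20 × (1 − 1) = 0 dB/decade.

0 dB/decade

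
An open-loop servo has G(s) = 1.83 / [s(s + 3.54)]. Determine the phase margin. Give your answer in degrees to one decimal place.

81.8°

Gain crossover: |G(jω)| = 1 at ω ≈ 0.512 rad/s.
∠G(j0.512) = −90° − arctan(0.512/3.54) ≈ -98.22°
PM = 180° + (-98.22°) = 81.78°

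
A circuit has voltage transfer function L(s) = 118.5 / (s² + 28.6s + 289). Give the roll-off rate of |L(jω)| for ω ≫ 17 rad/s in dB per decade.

With 0 zeros and 2 poles, the high-frequency asymptotic slope is 20 × (0 − 2) = -40 dB/decade.

-40 dB/decade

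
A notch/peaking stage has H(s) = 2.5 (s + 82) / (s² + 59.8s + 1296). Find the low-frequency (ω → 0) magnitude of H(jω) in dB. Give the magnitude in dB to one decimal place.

-16.0 dB

H(0) = 2.5 × 82 / 1296 = 0.15818
20 log₁₀(0.15818) = -16.02 dB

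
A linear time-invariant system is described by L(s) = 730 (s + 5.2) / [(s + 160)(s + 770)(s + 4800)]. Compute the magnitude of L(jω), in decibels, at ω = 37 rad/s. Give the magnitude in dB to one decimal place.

-87.0 dB

|j37 + 5.2| = √(37² + 5.2²) = 37.36
|j37 + 160| = √(37² + 160²) = 164.2
|j37 + 770| = √(37² + 770²) = 770.9
|j37 + 4800| = √(37² + 4800²) = 4800
|L(j37)| = 730 × 37.36 / (164.2 × 770.9 × 4800) = 4.4884e-05
20 log₁₀(4.4884e-05) = -86.96 dB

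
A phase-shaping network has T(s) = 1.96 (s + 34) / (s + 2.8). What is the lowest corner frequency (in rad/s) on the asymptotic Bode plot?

2.8 rad/s

Break frequencies occur at each pole and zero magnitude: 2.8 rad/s, 34 rad/s.
The lowest is 2.8 rad/s.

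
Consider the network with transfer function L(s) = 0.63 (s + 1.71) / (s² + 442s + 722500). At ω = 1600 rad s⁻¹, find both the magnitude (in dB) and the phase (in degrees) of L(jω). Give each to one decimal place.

|j1600 + 1.71| = √(1600² + 1.71²) = 1600
|(j1600)² + 442(j1600) + 722500| = |-1.8375e+06 + j7.072e+05| = 1.969e+06
|L(j1600)| = 0.63 × 1600 / 1.969e+06 = 0.00051196
20 log₁₀(0.00051196) = -65.82 dB
∠(j1600 + 1.71) = arctan(1600/1.71) = 89.94°
∠[(j1600)² + 442(j1600) + 722500] = ∠[-1.8375e+06 + j7.072e+05] = 158.95°
∠L(j1600) = 89.94° − 158.95° = -69.01°

|L| = -65.8 dB, ∠L = -69.0 deg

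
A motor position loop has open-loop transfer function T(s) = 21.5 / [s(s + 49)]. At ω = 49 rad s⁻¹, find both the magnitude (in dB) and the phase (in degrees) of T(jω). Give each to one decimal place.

|j49 + 49| = √(49² + 49²) = 69.3
|j49| = 49
|T(j49)| = 21.5 / (69.3 × 49) = 0.0063319
20 log₁₀(0.0063319) = -43.97 dB
∠(j49 + 49) = arctan(49/49) = 45.00°
∠(j49) = 90.00°
∠T(j49) = − (45.00° + 90.00°) = -135.00°

|T| = -44.0 dB, ∠T = -135.0°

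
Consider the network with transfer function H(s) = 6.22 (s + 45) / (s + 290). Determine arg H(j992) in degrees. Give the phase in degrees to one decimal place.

13.7 deg

∠(j992 + 45) = arctan(992/45) = 87.40°
∠(j992 + 290) = arctan(992/290) = 73.70°
∠H(j992) = 87.40° − 73.70° = 13.70°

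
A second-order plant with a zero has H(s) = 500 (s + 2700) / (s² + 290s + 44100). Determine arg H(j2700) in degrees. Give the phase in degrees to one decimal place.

-128.8°

∠(j2700 + 2700) = arctan(2700/2700) = 45.00°
∠[(j2700)² + 290(j2700) + 44100] = ∠[-7.2459e+06 + j7.83e+05] = 173.83°
∠H(j2700) = 45.00° − 173.83° = -128.83°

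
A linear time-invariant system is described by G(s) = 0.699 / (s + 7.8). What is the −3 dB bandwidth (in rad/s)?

For a single-pole low-pass, the −3 dB point is at the pole: ω = 7.8 rad/s.

7.8 rad/s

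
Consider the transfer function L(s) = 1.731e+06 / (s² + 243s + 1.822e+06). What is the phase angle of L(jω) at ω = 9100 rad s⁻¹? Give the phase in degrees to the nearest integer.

∠[(j9100)² + 243(j9100) + 1.822e+06] = ∠[-8.0988e+07 + j2.2113e+06] = 178.44°
∠L(j9100) = −178.44° = -178.44°

-178°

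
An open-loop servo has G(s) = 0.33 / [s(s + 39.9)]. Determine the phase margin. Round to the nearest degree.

90°

Gain crossover: |G(jω)| = 1 at ω ≈ 0.00827 rad/s.
∠G(j0.00827) = −90° − arctan(0.00827/39.9) ≈ -90.01°
PM = 180° + (-90.01°) = 89.99°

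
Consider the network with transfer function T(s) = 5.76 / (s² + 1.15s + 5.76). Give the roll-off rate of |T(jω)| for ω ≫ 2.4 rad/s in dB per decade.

-40 dB/decade

With 0 zeros and 2 poles, the high-frequency asymptotic slope is 20 × (0 − 2) = -40 dB/decade.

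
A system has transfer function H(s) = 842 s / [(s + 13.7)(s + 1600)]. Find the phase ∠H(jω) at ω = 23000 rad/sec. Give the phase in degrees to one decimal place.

∠(j23000) = 90.00°
∠(j23000 + 13.7) = arctan(23000/13.7) = 89.97°
∠(j23000 + 1600) = arctan(23000/1600) = 86.02°
∠H(j23000) = 90.00° − (89.97° + 86.02°) = -85.99°

-86.0°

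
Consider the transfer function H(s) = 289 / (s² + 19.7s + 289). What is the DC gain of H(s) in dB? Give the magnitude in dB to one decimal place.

0.0 dB

H(0) = 289 / 289 = 1
20 log₁₀(1) = 0.00 dB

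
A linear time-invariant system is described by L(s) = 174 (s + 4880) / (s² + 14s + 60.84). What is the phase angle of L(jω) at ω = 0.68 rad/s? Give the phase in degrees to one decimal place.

-9.0 deg

∠(j0.68 + 4880) = arctan(0.68/4880) = 0.01°
∠[(j0.68)² + 14(j0.68) + 60.84] = ∠[60.378 + j9.52] = 8.96°
∠L(j0.68) = 0.01° − 8.96° = -8.95°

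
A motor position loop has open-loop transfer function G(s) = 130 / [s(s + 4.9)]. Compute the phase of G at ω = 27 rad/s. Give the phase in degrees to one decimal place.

∠(j27 + 4.9) = arctan(27/4.9) = 79.71°
∠(j27) = 90.00°
∠G(j27) = − (79.71° + 90.00°) = -169.71°

-169.7 deg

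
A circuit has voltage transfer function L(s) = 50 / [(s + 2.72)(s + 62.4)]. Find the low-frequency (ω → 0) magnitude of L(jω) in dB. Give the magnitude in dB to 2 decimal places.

-10.62 dB

L(0) = 50 / (2.72 × 62.4) = 0.29459
20 log₁₀(0.29459) = -10.616 dB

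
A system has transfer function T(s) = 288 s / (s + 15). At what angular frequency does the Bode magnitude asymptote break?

The single real pole at s = −15 gives a corner at ω = 15 rad/s.

15 rad/s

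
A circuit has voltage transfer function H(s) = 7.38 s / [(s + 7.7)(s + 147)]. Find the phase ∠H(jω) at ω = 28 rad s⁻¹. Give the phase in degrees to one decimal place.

∠(j28) = 90.00°
∠(j28 + 7.7) = arctan(28/7.7) = 74.62°
∠(j28 + 147) = arctan(28/147) = 10.78°
∠H(j28) = 90.00° − (74.62° + 10.78°) = 4.59°

4.6 deg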